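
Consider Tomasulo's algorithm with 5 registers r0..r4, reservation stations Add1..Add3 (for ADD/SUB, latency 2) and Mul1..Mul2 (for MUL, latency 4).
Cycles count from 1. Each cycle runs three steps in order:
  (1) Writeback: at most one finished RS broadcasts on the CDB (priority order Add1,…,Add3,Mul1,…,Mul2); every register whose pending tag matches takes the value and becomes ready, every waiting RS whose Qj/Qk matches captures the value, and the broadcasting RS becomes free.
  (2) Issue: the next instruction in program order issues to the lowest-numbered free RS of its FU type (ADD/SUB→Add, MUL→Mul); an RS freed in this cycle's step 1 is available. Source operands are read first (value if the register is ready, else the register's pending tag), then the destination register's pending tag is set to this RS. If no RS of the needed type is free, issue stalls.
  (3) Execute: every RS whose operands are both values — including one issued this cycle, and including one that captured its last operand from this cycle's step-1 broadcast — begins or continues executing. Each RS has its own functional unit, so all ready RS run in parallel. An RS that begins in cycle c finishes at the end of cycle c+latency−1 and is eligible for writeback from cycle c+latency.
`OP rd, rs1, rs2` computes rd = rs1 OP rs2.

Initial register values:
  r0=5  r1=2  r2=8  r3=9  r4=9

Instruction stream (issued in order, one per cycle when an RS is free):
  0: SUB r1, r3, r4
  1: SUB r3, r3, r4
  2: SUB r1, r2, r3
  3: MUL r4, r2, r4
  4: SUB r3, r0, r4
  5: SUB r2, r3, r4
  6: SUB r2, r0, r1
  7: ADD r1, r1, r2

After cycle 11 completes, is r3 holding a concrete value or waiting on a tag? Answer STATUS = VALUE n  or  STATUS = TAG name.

STATUS = VALUE -67

  c1: issue SUB r1<-Add1  regs: r0:5,r1:Add1,r2:8,r3:9,r4:9
  c2: issue SUB r3<-Add2  regs: r0:5,r1:Add1,r2:8,r3:Add2,r4:9
  c3: CDB Add1=0; issue SUB r1<-Add1  regs: r0:5,r1:Add1,r2:8,r3:Add2,r4:9
  c4: CDB Add2=0; issue MUL r4<-Mul1  regs: r0:5,r1:Add1,r2:8,r3:0,r4:Mul1
  c5: issue SUB r3<-Add2  regs: r0:5,r1:Add1,r2:8,r3:Add2,r4:Mul1
  c6: CDB Add1=8; issue SUB r2<-Add1  regs: r0:5,r1:8,r2:Add1,r3:Add2,r4:Mul1
  c7: issue SUB r2<-Add3  regs: r0:5,r1:8,r2:Add3,r3:Add2,r4:Mul1
  c8: CDB Mul1=72; stall  regs: r0:5,r1:8,r2:Add3,r3:Add2,r4:72
  c9: CDB Add3=-3; issue ADD r1<-Add3  regs: r0:5,r1:Add3,r2:-3,r3:Add2,r4:72
  c10: CDB Add2=-67  regs: r0:5,r1:Add3,r2:-3,r3:-67,r4:72
  c11: CDB Add3=5  regs: r0:5,r1:5,r2:-3,r3:-67,r4:72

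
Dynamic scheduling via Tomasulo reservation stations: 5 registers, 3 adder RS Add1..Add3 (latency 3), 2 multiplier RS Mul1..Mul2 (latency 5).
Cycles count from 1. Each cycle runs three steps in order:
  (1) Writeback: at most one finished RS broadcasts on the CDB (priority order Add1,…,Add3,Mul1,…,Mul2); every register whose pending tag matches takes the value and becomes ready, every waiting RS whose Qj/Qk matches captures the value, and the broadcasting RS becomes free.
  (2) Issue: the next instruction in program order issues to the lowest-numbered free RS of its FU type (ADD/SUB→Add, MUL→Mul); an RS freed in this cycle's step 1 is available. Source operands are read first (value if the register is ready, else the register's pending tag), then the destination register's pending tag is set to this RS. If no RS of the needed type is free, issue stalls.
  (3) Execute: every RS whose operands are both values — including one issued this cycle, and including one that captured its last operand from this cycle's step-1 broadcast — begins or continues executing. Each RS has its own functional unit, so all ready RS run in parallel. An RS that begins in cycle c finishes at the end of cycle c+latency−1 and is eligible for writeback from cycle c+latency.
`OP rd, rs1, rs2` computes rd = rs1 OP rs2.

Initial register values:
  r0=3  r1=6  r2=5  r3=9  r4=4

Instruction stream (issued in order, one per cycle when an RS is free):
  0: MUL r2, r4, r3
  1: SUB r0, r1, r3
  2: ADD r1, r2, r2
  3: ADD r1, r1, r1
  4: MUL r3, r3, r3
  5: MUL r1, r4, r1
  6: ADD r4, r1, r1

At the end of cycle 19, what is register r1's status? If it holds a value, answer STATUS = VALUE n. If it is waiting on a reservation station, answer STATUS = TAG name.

STATUS = VALUE 576

  c1: issue MUL r2<-Mul1  regs: r0:3,r1:6,r2:Mul1,r3:9,r4:4
  c2: issue SUB r0<-Add1  regs: r0:Add1,r1:6,r2:Mul1,r3:9,r4:4
  c3: issue ADD r1<-Add2  regs: r0:Add1,r1:Add2,r2:Mul1,r3:9,r4:4
  c4: issue ADD r1<-Add3  regs: r0:Add1,r1:Add3,r2:Mul1,r3:9,r4:4
  c5: CDB Add1=-3; issue MUL r3<-Mul2  regs: r0:-3,r1:Add3,r2:Mul1,r3:Mul2,r4:4
  c6: CDB Mul1=36; issue MUL r1<-Mul1  regs: r0:-3,r1:Mul1,r2:36,r3:Mul2,r4:4
  c7: issue ADD r4<-Add1  regs: r0:-3,r1:Mul1,r2:36,r3:Mul2,r4:Add1
  c8: -  regs: r0:-3,r1:Mul1,r2:36,r3:Mul2,r4:Add1
  c9: CDB Add2=72  regs: r0:-3,r1:Mul1,r2:36,r3:Mul2,r4:Add1
  c10: CDB Mul2=81  regs: r0:-3,r1:Mul1,r2:36,r3:81,r4:Add1
  c11: -  regs: r0:-3,r1:Mul1,r2:36,r3:81,r4:Add1
  c12: CDB Add3=144  regs: r0:-3,r1:Mul1,r2:36,r3:81,r4:Add1
  c13: -  regs: r0:-3,r1:Mul1,r2:36,r3:81,r4:Add1
  c14: -  regs: r0:-3,r1:Mul1,r2:36,r3:81,r4:Add1
  c15: -  regs: r0:-3,r1:Mul1,r2:36,r3:81,r4:Add1
  c16: -  regs: r0:-3,r1:Mul1,r2:36,r3:81,r4:Add1
  c17: CDB Mul1=576  regs: r0:-3,r1:576,r2:36,r3:81,r4:Add1
  c18: -  regs: r0:-3,r1:576,r2:36,r3:81,r4:Add1
  c19: -  regs: r0:-3,r1:576,r2:36,r3:81,r4:Add1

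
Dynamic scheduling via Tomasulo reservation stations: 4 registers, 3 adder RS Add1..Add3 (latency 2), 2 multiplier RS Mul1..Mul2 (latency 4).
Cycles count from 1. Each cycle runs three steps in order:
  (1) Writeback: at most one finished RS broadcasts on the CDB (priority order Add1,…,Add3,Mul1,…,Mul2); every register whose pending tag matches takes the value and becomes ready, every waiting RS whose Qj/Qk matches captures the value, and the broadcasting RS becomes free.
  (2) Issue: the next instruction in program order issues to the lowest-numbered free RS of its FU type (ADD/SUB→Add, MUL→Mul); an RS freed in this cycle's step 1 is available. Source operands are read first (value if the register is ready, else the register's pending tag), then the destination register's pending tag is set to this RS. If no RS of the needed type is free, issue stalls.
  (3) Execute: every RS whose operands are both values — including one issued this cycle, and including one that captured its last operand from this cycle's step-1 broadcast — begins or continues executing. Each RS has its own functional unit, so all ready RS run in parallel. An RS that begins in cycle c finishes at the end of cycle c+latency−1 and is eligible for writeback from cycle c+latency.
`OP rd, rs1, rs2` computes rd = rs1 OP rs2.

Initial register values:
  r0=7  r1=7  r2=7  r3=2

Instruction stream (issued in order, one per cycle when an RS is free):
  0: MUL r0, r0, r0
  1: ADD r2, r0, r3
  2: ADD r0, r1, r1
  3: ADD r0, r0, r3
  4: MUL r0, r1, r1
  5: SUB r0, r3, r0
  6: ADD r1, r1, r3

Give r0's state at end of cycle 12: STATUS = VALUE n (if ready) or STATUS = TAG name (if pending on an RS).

STATUS = VALUE -47

c1: issue MUL r0<-Mul1 | r0:Mul1,r1:7,r2:7,r3:2
c2: issue ADD r2<-Add1 | r0:Mul1,r1:7,r2:Add1,r3:2
c3: issue ADD r0<-Add2 | r0:Add2,r1:7,r2:Add1,r3:2
c4: issue ADD r0<-Add3 | r0:Add3,r1:7,r2:Add1,r3:2
c5: CDB Add2=14; issue MUL r0<-Mul2 | r0:Mul2,r1:7,r2:Add1,r3:2
c6: CDB Mul1=49; issue SUB r0<-Add2 | r0:Add2,r1:7,r2:Add1,r3:2
c7: CDB Add3=16; issue ADD r1<-Add3 | r0:Add2,r1:Add3,r2:Add1,r3:2
c8: CDB Add1=51 | r0:Add2,r1:Add3,r2:51,r3:2
c9: CDB Add3=9 | r0:Add2,r1:9,r2:51,r3:2
c10: CDB Mul2=49 | r0:Add2,r1:9,r2:51,r3:2
c11: - | r0:Add2,r1:9,r2:51,r3:2
c12: CDB Add2=-47 | r0:-47,r1:9,r2:51,r3:2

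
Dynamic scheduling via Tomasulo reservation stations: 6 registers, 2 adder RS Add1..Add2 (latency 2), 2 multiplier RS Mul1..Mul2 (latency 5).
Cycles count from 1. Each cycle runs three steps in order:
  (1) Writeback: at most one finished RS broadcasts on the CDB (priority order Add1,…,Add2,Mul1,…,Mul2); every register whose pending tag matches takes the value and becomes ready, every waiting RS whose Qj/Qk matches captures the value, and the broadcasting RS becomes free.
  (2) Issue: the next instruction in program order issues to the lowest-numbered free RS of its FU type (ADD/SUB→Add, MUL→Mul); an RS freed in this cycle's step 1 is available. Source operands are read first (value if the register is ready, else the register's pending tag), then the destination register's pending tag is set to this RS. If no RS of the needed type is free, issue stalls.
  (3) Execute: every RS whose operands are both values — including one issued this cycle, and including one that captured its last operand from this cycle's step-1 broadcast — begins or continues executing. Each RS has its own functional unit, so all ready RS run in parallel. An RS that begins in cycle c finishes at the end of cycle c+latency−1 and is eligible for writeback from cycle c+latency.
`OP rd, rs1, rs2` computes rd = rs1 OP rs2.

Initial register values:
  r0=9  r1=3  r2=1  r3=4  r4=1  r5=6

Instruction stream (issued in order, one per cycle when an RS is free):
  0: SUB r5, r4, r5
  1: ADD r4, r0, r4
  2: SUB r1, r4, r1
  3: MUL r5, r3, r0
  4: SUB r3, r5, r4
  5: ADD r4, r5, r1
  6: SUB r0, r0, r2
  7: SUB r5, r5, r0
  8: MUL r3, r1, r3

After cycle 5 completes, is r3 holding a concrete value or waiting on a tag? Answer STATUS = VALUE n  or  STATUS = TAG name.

cycle 1: issue SUB r5<-Add1 // r0:9,r1:3,r2:1,r3:4,r4:1,r5:Add1
cycle 2: issue ADD r4<-Add2 // r0:9,r1:3,r2:1,r3:4,r4:Add2,r5:Add1
cycle 3: CDB Add1=-5; issue SUB r1<-Add1 // r0:9,r1:Add1,r2:1,r3:4,r4:Add2,r5:-5
cycle 4: CDB Add2=10; issue MUL r5<-Mul1 // r0:9,r1:Add1,r2:1,r3:4,r4:10,r5:Mul1
cycle 5: issue SUB r3<-Add2 // r0:9,r1:Add1,r2:1,r3:Add2,r4:10,r5:Mul1

STATUS = TAG Add2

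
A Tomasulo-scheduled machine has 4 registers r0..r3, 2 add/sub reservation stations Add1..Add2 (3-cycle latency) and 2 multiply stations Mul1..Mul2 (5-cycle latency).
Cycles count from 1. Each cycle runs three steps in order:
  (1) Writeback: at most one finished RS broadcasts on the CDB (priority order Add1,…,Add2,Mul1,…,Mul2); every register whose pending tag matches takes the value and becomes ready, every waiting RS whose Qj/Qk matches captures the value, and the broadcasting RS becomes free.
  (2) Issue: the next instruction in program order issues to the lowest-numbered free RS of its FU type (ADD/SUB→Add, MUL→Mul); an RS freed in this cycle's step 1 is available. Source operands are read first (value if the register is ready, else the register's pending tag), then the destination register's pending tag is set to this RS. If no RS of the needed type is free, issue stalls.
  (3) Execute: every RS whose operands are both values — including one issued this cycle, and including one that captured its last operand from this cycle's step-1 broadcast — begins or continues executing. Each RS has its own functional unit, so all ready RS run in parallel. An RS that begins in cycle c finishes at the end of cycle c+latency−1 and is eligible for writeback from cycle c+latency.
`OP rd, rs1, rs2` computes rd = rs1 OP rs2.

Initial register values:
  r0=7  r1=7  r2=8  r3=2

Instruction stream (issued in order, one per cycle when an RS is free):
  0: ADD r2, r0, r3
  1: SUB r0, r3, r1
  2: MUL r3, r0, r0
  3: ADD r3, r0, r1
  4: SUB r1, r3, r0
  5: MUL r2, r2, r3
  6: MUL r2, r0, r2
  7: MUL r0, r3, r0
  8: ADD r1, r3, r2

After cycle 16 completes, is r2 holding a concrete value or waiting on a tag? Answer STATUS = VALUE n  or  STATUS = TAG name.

STATUS = TAG Mul1

c1: issue ADD r2<-Add1 | r0:7,r1:7,r2:Add1,r3:2
c2: issue SUB r0<-Add2 | r0:Add2,r1:7,r2:Add1,r3:2
c3: issue MUL r3<-Mul1 | r0:Add2,r1:7,r2:Add1,r3:Mul1
c4: CDB Add1=9; issue ADD r3<-Add1 | r0:Add2,r1:7,r2:9,r3:Add1
c5: CDB Add2=-5; issue SUB r1<-Add2 | r0:-5,r1:Add2,r2:9,r3:Add1
c6: issue MUL r2<-Mul2 | r0:-5,r1:Add2,r2:Mul2,r3:Add1
c7: stall | r0:-5,r1:Add2,r2:Mul2,r3:Add1
c8: CDB Add1=2; stall | r0:-5,r1:Add2,r2:Mul2,r3:2
c9: stall | r0:-5,r1:Add2,r2:Mul2,r3:2
c10: CDB Mul1=25; issue MUL r2<-Mul1 | r0:-5,r1:Add2,r2:Mul1,r3:2
c11: CDB Add2=7; stall | r0:-5,r1:7,r2:Mul1,r3:2
c12: stall | r0:-5,r1:7,r2:Mul1,r3:2
c13: CDB Mul2=18; issue MUL r0<-Mul2 | r0:Mul2,r1:7,r2:Mul1,r3:2
c14: issue ADD r1<-Add1 | r0:Mul2,r1:Add1,r2:Mul1,r3:2
c15: - | r0:Mul2,r1:Add1,r2:Mul1,r3:2
c16: - | r0:Mul2,r1:Add1,r2:Mul1,r3:2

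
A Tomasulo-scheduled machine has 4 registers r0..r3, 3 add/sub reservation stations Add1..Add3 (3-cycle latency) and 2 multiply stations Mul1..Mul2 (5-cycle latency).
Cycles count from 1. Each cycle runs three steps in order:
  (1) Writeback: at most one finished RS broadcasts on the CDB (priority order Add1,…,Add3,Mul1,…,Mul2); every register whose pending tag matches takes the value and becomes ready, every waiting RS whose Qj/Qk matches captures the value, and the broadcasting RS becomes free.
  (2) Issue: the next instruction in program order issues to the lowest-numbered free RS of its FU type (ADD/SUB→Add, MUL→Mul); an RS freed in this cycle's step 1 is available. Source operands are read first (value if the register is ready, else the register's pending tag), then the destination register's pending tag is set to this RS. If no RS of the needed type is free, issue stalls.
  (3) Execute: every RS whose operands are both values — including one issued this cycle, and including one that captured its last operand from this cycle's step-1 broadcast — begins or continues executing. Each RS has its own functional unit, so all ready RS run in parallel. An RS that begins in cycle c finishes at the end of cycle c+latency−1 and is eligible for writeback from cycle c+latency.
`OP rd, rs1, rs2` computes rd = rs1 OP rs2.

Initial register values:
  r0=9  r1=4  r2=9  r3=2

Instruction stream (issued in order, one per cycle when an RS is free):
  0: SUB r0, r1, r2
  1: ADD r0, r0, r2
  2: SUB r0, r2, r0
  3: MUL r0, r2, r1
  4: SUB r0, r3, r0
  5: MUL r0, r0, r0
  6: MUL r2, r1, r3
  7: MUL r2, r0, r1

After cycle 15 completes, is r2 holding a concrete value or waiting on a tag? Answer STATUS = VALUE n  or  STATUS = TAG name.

STATUS = TAG Mul1

cycle 1: issue SUB r0<-Add1 // r0:Add1,r1:4,r2:9,r3:2
cycle 2: issue ADD r0<-Add2 // r0:Add2,r1:4,r2:9,r3:2
cycle 3: issue SUB r0<-Add3 // r0:Add3,r1:4,r2:9,r3:2
cycle 4: CDB Add1=-5; issue MUL r0<-Mul1 // r0:Mul1,r1:4,r2:9,r3:2
cycle 5: issue SUB r0<-Add1 // r0:Add1,r1:4,r2:9,r3:2
cycle 6: issue MUL r0<-Mul2 // r0:Mul2,r1:4,r2:9,r3:2
cycle 7: CDB Add2=4; stall // r0:Mul2,r1:4,r2:9,r3:2
cycle 8: stall // r0:Mul2,r1:4,r2:9,r3:2
cycle 9: CDB Mul1=36; issue MUL r2<-Mul1 // r0:Mul2,r1:4,r2:Mul1,r3:2
cycle 10: CDB Add3=5; stall // r0:Mul2,r1:4,r2:Mul1,r3:2
cycle 11: stall // r0:Mul2,r1:4,r2:Mul1,r3:2
cycle 12: CDB Add1=-34; stall // r0:Mul2,r1:4,r2:Mul1,r3:2
cycle 13: stall // r0:Mul2,r1:4,r2:Mul1,r3:2
cycle 14: CDB Mul1=8; issue MUL r2<-Mul1 // r0:Mul2,r1:4,r2:Mul1,r3:2
cycle 15: - // r0:Mul2,r1:4,r2:Mul1,r3:2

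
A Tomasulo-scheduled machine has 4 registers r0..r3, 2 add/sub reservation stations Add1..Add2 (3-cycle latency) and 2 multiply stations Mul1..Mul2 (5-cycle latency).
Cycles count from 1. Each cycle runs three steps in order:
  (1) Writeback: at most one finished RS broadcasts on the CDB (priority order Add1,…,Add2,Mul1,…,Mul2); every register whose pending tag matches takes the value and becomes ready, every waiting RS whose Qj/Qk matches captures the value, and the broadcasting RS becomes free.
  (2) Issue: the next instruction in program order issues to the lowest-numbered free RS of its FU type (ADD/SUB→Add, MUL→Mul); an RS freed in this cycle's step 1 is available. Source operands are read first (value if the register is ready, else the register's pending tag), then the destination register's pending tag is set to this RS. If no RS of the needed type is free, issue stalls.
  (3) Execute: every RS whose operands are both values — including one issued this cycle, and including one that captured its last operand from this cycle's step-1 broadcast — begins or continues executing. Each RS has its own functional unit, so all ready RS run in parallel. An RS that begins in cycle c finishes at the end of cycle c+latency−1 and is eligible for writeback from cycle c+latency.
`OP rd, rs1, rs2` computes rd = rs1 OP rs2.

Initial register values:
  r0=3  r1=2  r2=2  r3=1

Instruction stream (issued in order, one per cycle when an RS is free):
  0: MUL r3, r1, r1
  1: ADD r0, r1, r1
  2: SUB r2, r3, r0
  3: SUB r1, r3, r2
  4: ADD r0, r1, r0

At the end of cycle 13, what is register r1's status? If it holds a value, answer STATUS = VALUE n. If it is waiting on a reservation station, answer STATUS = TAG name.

cycle 1: issue MUL r3<-Mul1 // r0:3,r1:2,r2:2,r3:Mul1
cycle 2: issue ADD r0<-Add1 // r0:Add1,r1:2,r2:2,r3:Mul1
cycle 3: issue SUB r2<-Add2 // r0:Add1,r1:2,r2:Add2,r3:Mul1
cycle 4: stall // r0:Add1,r1:2,r2:Add2,r3:Mul1
cycle 5: CDB Add1=4; issue SUB r1<-Add1 // r0:4,r1:Add1,r2:Add2,r3:Mul1
cycle 6: CDB Mul1=4; stall // r0:4,r1:Add1,r2:Add2,r3:4
cycle 7: stall // r0:4,r1:Add1,r2:Add2,r3:4
cycle 8: stall // r0:4,r1:Add1,r2:Add2,r3:4
cycle 9: CDB Add2=0; issue ADD r0<-Add2 // r0:Add2,r1:Add1,r2:0,r3:4
cycle 10: - // r0:Add2,r1:Add1,r2:0,r3:4
cycle 11: - // r0:Add2,r1:Add1,r2:0,r3:4
cycle 12: CDB Add1=4 // r0:Add2,r1:4,r2:0,r3:4
cycle 13: - // r0:Add2,r1:4,r2:0,r3:4

STATUS = VALUE 4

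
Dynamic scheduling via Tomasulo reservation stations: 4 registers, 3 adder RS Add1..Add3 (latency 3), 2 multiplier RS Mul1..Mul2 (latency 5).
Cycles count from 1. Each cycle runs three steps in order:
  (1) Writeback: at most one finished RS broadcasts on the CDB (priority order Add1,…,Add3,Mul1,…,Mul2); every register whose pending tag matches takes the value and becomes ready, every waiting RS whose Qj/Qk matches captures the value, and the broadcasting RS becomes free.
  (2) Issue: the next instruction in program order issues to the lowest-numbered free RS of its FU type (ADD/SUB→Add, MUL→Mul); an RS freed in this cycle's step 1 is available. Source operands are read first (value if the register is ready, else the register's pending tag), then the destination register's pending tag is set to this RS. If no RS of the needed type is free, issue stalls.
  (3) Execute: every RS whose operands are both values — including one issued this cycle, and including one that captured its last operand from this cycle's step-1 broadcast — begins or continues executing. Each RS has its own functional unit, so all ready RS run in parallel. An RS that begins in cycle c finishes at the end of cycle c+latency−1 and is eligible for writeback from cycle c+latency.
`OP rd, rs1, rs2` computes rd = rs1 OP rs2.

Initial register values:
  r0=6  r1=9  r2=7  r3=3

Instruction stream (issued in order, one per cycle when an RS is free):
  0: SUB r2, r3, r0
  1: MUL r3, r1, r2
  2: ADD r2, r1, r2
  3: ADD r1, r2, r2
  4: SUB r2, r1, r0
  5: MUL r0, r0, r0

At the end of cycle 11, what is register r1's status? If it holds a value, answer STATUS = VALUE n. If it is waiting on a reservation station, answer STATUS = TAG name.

cycle 1: issue SUB r2<-Add1 // r0:6,r1:9,r2:Add1,r3:3
cycle 2: issue MUL r3<-Mul1 // r0:6,r1:9,r2:Add1,r3:Mul1
cycle 3: issue ADD r2<-Add2 // r0:6,r1:9,r2:Add2,r3:Mul1
cycle 4: CDB Add1=-3; issue ADD r1<-Add1 // r0:6,r1:Add1,r2:Add2,r3:Mul1
cycle 5: issue SUB r2<-Add3 // r0:6,r1:Add1,r2:Add3,r3:Mul1
cycle 6: issue MUL r0<-Mul2 // r0:Mul2,r1:Add1,r2:Add3,r3:Mul1
cycle 7: CDB Add2=6 // r0:Mul2,r1:Add1,r2:Add3,r3:Mul1
cycle 8: - // r0:Mul2,r1:Add1,r2:Add3,r3:Mul1
cycle 9: CDB Mul1=-27 // r0:Mul2,r1:Add1,r2:Add3,r3:-27
cycle 10: CDB Add1=12 // r0:Mul2,r1:12,r2:Add3,r3:-27
cycle 11: CDB Mul2=36 // r0:36,r1:12,r2:Add3,r3:-27

STATUS = VALUE 12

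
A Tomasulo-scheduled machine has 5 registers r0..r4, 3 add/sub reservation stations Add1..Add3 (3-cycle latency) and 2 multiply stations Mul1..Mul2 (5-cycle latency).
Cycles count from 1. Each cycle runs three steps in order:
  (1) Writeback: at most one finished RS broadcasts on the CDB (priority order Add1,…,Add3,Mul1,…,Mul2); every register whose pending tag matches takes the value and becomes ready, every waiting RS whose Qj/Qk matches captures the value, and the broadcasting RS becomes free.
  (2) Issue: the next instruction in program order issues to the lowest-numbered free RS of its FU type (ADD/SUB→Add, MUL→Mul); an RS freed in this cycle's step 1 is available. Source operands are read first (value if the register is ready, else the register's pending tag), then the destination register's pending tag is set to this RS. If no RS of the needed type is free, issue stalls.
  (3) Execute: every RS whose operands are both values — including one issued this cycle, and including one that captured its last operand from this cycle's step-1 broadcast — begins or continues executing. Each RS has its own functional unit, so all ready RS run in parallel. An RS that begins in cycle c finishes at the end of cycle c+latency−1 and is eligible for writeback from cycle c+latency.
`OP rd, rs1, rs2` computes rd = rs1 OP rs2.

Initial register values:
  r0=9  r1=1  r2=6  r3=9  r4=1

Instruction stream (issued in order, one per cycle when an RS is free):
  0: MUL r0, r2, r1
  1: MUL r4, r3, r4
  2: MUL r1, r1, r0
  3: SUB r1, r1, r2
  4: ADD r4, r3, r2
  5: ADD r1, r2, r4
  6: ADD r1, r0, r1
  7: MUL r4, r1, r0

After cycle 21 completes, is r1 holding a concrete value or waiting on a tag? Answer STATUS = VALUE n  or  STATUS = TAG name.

STATUS = VALUE 27

c1: issue MUL r0<-Mul1 | r0:Mul1,r1:1,r2:6,r3:9,r4:1
c2: issue MUL r4<-Mul2 | r0:Mul1,r1:1,r2:6,r3:9,r4:Mul2
c3: stall | r0:Mul1,r1:1,r2:6,r3:9,r4:Mul2
c4: stall | r0:Mul1,r1:1,r2:6,r3:9,r4:Mul2
c5: stall | r0:Mul1,r1:1,r2:6,r3:9,r4:Mul2
c6: CDB Mul1=6; issue MUL r1<-Mul1 | r0:6,r1:Mul1,r2:6,r3:9,r4:Mul2
c7: CDB Mul2=9; issue SUB r1<-Add1 | r0:6,r1:Add1,r2:6,r3:9,r4:9
c8: issue ADD r4<-Add2 | r0:6,r1:Add1,r2:6,r3:9,r4:Add2
c9: issue ADD r1<-Add3 | r0:6,r1:Add3,r2:6,r3:9,r4:Add2
c10: stall | r0:6,r1:Add3,r2:6,r3:9,r4:Add2
c11: CDB Add2=15; issue ADD r1<-Add2 | r0:6,r1:Add2,r2:6,r3:9,r4:15
c12: CDB Mul1=6; issue MUL r4<-Mul1 | r0:6,r1:Add2,r2:6,r3:9,r4:Mul1
c13: - | r0:6,r1:Add2,r2:6,r3:9,r4:Mul1
c14: CDB Add3=21 | r0:6,r1:Add2,r2:6,r3:9,r4:Mul1
c15: CDB Add1=0 | r0:6,r1:Add2,r2:6,r3:9,r4:Mul1
c16: - | r0:6,r1:Add2,r2:6,r3:9,r4:Mul1
c17: CDB Add2=27 | r0:6,r1:27,r2:6,r3:9,r4:Mul1
c18: - | r0:6,r1:27,r2:6,r3:9,r4:Mul1
c19: - | r0:6,r1:27,r2:6,r3:9,r4:Mul1
c20: - | r0:6,r1:27,r2:6,r3:9,r4:Mul1
c21: - | r0:6,r1:27,r2:6,r3:9,r4:Mul1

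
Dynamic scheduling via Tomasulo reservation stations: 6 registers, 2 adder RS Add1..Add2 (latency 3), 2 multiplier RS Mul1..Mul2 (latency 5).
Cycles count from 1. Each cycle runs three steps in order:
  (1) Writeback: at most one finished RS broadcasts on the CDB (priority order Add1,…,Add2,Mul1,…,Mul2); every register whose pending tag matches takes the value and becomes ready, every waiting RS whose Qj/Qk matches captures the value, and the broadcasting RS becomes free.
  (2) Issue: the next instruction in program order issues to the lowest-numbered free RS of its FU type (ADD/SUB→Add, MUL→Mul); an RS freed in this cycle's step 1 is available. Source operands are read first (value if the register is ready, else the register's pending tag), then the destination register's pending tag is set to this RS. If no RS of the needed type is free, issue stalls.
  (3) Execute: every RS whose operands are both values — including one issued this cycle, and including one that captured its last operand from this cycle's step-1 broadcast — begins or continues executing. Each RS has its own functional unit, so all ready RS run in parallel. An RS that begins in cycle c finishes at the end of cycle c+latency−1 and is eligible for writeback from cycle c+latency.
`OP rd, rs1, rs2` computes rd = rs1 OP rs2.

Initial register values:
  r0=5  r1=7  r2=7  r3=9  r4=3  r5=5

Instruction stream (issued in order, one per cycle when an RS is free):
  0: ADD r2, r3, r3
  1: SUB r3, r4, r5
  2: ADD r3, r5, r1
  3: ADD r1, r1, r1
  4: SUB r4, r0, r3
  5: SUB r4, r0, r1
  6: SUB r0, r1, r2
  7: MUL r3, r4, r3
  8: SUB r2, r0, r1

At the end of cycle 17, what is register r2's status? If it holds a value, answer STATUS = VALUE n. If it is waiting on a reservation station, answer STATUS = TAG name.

  c1: issue ADD r2<-Add1  regs: r0:5,r1:7,r2:Add1,r3:9,r4:3,r5:5
  c2: issue SUB r3<-Add2  regs: r0:5,r1:7,r2:Add1,r3:Add2,r4:3,r5:5
  c3: stall  regs: r0:5,r1:7,r2:Add1,r3:Add2,r4:3,r5:5
  c4: CDB Add1=18; issue ADD r3<-Add1  regs: r0:5,r1:7,r2:18,r3:Add1,r4:3,r5:5
  c5: CDB Add2=-2; issue ADD r1<-Add2  regs: r0:5,r1:Add2,r2:18,r3:Add1,r4:3,r5:5
  c6: stall  regs: r0:5,r1:Add2,r2:18,r3:Add1,r4:3,r5:5
  c7: CDB Add1=12; issue SUB r4<-Add1  regs: r0:5,r1:Add2,r2:18,r3:12,r4:Add1,r5:5
  c8: CDB Add2=14; issue SUB r4<-Add2  regs: r0:5,r1:14,r2:18,r3:12,r4:Add2,r5:5
  c9: stall  regs: r0:5,r1:14,r2:18,r3:12,r4:Add2,r5:5
  c10: CDB Add1=-7; issue SUB r0<-Add1  regs: r0:Add1,r1:14,r2:18,r3:12,r4:Add2,r5:5
  c11: CDB Add2=-9; issue MUL r3<-Mul1  regs: r0:Add1,r1:14,r2:18,r3:Mul1,r4:-9,r5:5
  c12: issue SUB r2<-Add2  regs: r0:Add1,r1:14,r2:Add2,r3:Mul1,r4:-9,r5:5
  c13: CDB Add1=-4  regs: r0:-4,r1:14,r2:Add2,r3:Mul1,r4:-9,r5:5
  c14: -  regs: r0:-4,r1:14,r2:Add2,r3:Mul1,r4:-9,r5:5
  c15: -  regs: r0:-4,r1:14,r2:Add2,r3:Mul1,r4:-9,r5:5
  c16: CDB Add2=-18  regs: r0:-4,r1:14,r2:-18,r3:Mul1,r4:-9,r5:5
  c17: CDB Mul1=-108  regs: r0:-4,r1:14,r2:-18,r3:-108,r4:-9,r5:5

STATUS = VALUE -18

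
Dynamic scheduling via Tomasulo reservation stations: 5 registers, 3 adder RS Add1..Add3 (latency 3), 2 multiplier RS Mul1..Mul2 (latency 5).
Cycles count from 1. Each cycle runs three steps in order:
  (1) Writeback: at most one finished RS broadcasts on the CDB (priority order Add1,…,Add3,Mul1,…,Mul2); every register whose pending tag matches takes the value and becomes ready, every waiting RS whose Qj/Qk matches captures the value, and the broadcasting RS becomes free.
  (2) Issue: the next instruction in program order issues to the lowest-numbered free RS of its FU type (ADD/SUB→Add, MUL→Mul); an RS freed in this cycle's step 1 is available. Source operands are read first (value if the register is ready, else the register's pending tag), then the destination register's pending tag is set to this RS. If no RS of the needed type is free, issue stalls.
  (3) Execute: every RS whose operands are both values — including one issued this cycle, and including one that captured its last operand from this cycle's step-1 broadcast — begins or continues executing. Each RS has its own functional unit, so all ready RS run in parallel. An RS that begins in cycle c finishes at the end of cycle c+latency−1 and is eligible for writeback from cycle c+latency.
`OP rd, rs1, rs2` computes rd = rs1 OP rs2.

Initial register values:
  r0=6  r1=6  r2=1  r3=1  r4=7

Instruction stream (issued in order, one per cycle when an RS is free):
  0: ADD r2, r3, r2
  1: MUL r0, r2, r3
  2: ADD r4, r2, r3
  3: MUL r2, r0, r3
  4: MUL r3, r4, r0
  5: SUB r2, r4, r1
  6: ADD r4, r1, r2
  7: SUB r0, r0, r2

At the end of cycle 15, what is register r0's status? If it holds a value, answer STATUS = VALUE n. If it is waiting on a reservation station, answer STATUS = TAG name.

STATUS = TAG Add3

c1: issue ADD r2<-Add1 | r0:6,r1:6,r2:Add1,r3:1,r4:7
c2: issue MUL r0<-Mul1 | r0:Mul1,r1:6,r2:Add1,r3:1,r4:7
c3: issue ADD r4<-Add2 | r0:Mul1,r1:6,r2:Add1,r3:1,r4:Add2
c4: CDB Add1=2; issue MUL r2<-Mul2 | r0:Mul1,r1:6,r2:Mul2,r3:1,r4:Add2
c5: stall | r0:Mul1,r1:6,r2:Mul2,r3:1,r4:Add2
c6: stall | r0:Mul1,r1:6,r2:Mul2,r3:1,r4:Add2
c7: CDB Add2=3; stall | r0:Mul1,r1:6,r2:Mul2,r3:1,r4:3
c8: stall | r0:Mul1,r1:6,r2:Mul2,r3:1,r4:3
c9: CDB Mul1=2; issue MUL r3<-Mul1 | r0:2,r1:6,r2:Mul2,r3:Mul1,r4:3
c10: issue SUB r2<-Add1 | r0:2,r1:6,r2:Add1,r3:Mul1,r4:3
c11: issue ADD r4<-Add2 | r0:2,r1:6,r2:Add1,r3:Mul1,r4:Add2
c12: issue SUB r0<-Add3 | r0:Add3,r1:6,r2:Add1,r3:Mul1,r4:Add2
c13: CDB Add1=-3 | r0:Add3,r1:6,r2:-3,r3:Mul1,r4:Add2
c14: CDB Mul1=6 | r0:Add3,r1:6,r2:-3,r3:6,r4:Add2
c15: CDB Mul2=2 | r0:Add3,r1:6,r2:-3,r3:6,r4:Add2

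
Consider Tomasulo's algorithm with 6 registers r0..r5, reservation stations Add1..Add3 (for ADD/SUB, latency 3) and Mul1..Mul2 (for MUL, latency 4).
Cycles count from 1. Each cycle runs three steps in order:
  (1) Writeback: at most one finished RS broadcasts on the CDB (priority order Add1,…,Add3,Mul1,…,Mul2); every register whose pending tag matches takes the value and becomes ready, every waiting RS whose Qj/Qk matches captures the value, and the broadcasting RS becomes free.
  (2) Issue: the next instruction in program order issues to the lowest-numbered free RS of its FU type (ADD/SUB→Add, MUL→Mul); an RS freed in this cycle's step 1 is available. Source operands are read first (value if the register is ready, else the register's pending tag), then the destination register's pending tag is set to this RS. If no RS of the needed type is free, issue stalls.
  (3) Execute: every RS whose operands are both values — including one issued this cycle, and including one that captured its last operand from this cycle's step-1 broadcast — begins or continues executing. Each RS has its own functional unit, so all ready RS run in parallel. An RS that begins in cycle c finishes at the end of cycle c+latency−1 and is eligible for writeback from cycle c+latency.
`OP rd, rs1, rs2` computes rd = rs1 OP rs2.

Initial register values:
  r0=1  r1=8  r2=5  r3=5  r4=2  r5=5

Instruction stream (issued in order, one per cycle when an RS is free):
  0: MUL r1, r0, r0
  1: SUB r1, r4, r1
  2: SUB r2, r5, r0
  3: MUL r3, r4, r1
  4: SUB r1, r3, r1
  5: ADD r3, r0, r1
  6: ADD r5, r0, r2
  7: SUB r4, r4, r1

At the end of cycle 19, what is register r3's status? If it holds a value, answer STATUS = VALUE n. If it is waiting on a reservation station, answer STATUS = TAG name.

cycle 1: issue MUL r1<-Mul1 // r0:1,r1:Mul1,r2:5,r3:5,r4:2,r5:5
cycle 2: issue SUB r1<-Add1 // r0:1,r1:Add1,r2:5,r3:5,r4:2,r5:5
cycle 3: issue SUB r2<-Add2 // r0:1,r1:Add1,r2:Add2,r3:5,r4:2,r5:5
cycle 4: issue MUL r3<-Mul2 // r0:1,r1:Add1,r2:Add2,r3:Mul2,r4:2,r5:5
cycle 5: CDB Mul1=1; issue SUB r1<-Add3 // r0:1,r1:Add3,r2:Add2,r3:Mul2,r4:2,r5:5
cycle 6: CDB Add2=4; issue ADD r3<-Add2 // r0:1,r1:Add3,r2:4,r3:Add2,r4:2,r5:5
cycle 7: stall // r0:1,r1:Add3,r2:4,r3:Add2,r4:2,r5:5
cycle 8: CDB Add1=1; issue ADD r5<-Add1 // r0:1,r1:Add3,r2:4,r3:Add2,r4:2,r5:Add1
cycle 9: stall // r0:1,r1:Add3,r2:4,r3:Add2,r4:2,r5:Add1
cycle 10: stall // r0:1,r1:Add3,r2:4,r3:Add2,r4:2,r5:Add1
cycle 11: CDB Add1=5; issue SUB r4<-Add1 // r0:1,r1:Add3,r2:4,r3:Add2,r4:Add1,r5:5
cycle 12: CDB Mul2=2 // r0:1,r1:Add3,r2:4,r3:Add2,r4:Add1,r5:5
cycle 13: - // r0:1,r1:Add3,r2:4,r3:Add2,r4:Add1,r5:5
cycle 14: - // r0:1,r1:Add3,r2:4,r3:Add2,r4:Add1,r5:5
cycle 15: CDB Add3=1 // r0:1,r1:1,r2:4,r3:Add2,r4:Add1,r5:5
cycle 16: - // r0:1,r1:1,r2:4,r3:Add2,r4:Add1,r5:5
cycle 17: - // r0:1,r1:1,r2:4,r3:Add2,r4:Add1,r5:5
cycle 18: CDB Add1=1 // r0:1,r1:1,r2:4,r3:Add2,r4:1,r5:5
cycle 19: CDB Add2=2 // r0:1,r1:1,r2:4,r3:2,r4:1,r5:5

STATUS = VALUE 2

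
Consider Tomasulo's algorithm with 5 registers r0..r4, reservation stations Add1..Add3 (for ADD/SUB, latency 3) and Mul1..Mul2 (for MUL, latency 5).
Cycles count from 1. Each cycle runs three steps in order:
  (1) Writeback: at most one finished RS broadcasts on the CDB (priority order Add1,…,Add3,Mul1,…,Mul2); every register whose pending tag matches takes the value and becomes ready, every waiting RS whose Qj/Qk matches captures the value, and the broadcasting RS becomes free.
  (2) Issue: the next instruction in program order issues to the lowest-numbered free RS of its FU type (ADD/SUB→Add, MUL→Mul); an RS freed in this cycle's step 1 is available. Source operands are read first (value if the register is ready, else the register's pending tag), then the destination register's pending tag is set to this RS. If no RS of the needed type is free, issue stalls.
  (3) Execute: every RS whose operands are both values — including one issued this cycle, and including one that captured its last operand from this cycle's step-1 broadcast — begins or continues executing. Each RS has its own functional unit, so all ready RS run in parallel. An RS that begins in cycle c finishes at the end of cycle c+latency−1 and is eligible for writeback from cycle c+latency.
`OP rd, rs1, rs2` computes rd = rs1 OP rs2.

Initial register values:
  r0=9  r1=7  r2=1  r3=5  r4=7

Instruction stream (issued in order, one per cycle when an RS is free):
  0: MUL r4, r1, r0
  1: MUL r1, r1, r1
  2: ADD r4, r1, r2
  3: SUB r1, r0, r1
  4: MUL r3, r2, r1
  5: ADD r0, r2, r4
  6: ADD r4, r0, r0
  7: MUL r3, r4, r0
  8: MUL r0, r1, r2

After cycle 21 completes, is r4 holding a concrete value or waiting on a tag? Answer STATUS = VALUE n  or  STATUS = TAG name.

STATUS = VALUE 102

  c1: issue MUL r4<-Mul1  regs: r0:9,r1:7,r2:1,r3:5,r4:Mul1
  c2: issue MUL r1<-Mul2  regs: r0:9,r1:Mul2,r2:1,r3:5,r4:Mul1
  c3: issue ADD r4<-Add1  regs: r0:9,r1:Mul2,r2:1,r3:5,r4:Add1
  c4: issue SUB r1<-Add2  regs: r0:9,r1:Add2,r2:1,r3:5,r4:Add1
  c5: stall  regs: r0:9,r1:Add2,r2:1,r3:5,r4:Add1
  c6: CDB Mul1=63; issue MUL r3<-Mul1  regs: r0:9,r1:Add2,r2:1,r3:Mul1,r4:Add1
  c7: CDB Mul2=49; issue ADD r0<-Add3  regs: r0:Add3,r1:Add2,r2:1,r3:Mul1,r4:Add1
  c8: stall  regs: r0:Add3,r1:Add2,r2:1,r3:Mul1,r4:Add1
  c9: stall  regs: r0:Add3,r1:Add2,r2:1,r3:Mul1,r4:Add1
  c10: CDB Add1=50; issue ADD r4<-Add1  regs: r0:Add3,r1:Add2,r2:1,r3:Mul1,r4:Add1
  c11: CDB Add2=-40; issue MUL r3<-Mul2  regs: r0:Add3,r1:-40,r2:1,r3:Mul2,r4:Add1
  c12: stall  regs: r0:Add3,r1:-40,r2:1,r3:Mul2,r4:Add1
  c13: CDB Add3=51; stall  regs: r0:51,r1:-40,r2:1,r3:Mul2,r4:Add1
  c14: stall  regs: r0:51,r1:-40,r2:1,r3:Mul2,r4:Add1
  c15: stall  regs: r0:51,r1:-40,r2:1,r3:Mul2,r4:Add1
  c16: CDB Add1=102; stall  regs: r0:51,r1:-40,r2:1,r3:Mul2,r4:102
  c17: CDB Mul1=-40; issue MUL r0<-Mul1  regs: r0:Mul1,r1:-40,r2:1,r3:Mul2,r4:102
  c18: -  regs: r0:Mul1,r1:-40,r2:1,r3:Mul2,r4:102
  c19: -  regs: r0:Mul1,r1:-40,r2:1,r3:Mul2,r4:102
  c20: -  regs: r0:Mul1,r1:-40,r2:1,r3:Mul2,r4:102
  c21: CDB Mul2=5202  regs: r0:Mul1,r1:-40,r2:1,r3:5202,r4:102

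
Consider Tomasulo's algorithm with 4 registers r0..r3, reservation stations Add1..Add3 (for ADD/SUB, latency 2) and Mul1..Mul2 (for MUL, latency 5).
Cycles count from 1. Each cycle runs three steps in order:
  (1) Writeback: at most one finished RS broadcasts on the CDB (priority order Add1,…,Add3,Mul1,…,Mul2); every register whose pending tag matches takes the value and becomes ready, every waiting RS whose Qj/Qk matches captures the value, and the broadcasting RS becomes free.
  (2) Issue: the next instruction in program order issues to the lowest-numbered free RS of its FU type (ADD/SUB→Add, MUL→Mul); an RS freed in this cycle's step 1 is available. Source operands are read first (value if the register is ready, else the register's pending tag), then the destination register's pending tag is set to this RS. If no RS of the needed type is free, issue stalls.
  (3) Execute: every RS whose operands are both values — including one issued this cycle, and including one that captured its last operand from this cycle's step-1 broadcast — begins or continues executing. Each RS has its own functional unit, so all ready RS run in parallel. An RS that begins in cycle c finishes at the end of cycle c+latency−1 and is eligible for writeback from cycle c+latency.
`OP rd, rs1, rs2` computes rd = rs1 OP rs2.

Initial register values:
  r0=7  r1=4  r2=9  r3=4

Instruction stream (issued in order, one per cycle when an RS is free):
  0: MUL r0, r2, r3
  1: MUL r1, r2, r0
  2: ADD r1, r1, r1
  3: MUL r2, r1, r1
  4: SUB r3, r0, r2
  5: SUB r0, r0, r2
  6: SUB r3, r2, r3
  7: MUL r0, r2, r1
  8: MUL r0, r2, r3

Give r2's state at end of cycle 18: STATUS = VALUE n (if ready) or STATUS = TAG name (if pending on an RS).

cycle 1: issue MUL r0<-Mul1 // r0:Mul1,r1:4,r2:9,r3:4
cycle 2: issue MUL r1<-Mul2 // r0:Mul1,r1:Mul2,r2:9,r3:4
cycle 3: issue ADD r1<-Add1 // r0:Mul1,r1:Add1,r2:9,r3:4
cycle 4: stall // r0:Mul1,r1:Add1,r2:9,r3:4
cycle 5: stall // r0:Mul1,r1:Add1,r2:9,r3:4
cycle 6: CDB Mul1=36; issue MUL r2<-Mul1 // r0:36,r1:Add1,r2:Mul1,r3:4
cycle 7: issue SUB r3<-Add2 // r0:36,r1:Add1,r2:Mul1,r3:Add2
cycle 8: issue SUB r0<-Add3 // r0:Add3,r1:Add1,r2:Mul1,r3:Add2
cycle 9: stall // r0:Add3,r1:Add1,r2:Mul1,r3:Add2
cycle 10: stall // r0:Add3,r1:Add1,r2:Mul1,r3:Add2
cycle 11: CDB Mul2=324; stall // r0:Add3,r1:Add1,r2:Mul1,r3:Add2
cycle 12: stall // r0:Add3,r1:Add1,r2:Mul1,r3:Add2
cycle 13: CDB Add1=648; issue SUB r3<-Add1 // r0:Add3,r1:648,r2:Mul1,r3:Add1
cycle 14: issue MUL r0<-Mul2 // r0:Mul2,r1:648,r2:Mul1,r3:Add1
cycle 15: stall // r0:Mul2,r1:648,r2:Mul1,r3:Add1
cycle 16: stall // r0:Mul2,r1:648,r2:Mul1,r3:Add1
cycle 17: stall // r0:Mul2,r1:648,r2:Mul1,r3:Add1
cycle 18: CDB Mul1=419904; issue MUL r0<-Mul1 // r0:Mul1,r1:648,r2:419904,r3:Add1

STATUS = VALUE 419904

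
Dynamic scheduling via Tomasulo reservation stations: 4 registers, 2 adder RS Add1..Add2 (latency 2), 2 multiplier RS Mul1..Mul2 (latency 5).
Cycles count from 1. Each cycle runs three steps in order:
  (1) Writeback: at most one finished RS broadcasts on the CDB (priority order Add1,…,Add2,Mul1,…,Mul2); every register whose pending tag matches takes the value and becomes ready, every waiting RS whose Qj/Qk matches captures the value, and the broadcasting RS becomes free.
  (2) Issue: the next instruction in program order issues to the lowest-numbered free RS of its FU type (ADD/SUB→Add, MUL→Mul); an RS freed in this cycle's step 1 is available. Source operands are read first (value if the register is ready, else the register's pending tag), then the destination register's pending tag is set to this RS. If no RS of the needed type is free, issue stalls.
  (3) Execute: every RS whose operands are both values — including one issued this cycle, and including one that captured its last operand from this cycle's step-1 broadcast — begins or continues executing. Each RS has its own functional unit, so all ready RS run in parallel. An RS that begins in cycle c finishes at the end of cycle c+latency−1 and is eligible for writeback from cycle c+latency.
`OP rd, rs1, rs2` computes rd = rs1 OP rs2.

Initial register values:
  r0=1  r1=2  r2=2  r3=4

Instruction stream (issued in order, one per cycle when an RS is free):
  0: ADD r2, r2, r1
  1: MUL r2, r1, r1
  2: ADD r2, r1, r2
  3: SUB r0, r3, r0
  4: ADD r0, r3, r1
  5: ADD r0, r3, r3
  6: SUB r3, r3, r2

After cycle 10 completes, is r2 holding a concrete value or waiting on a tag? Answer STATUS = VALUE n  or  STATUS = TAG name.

c1: issue ADD r2<-Add1 | r0:1,r1:2,r2:Add1,r3:4
c2: issue MUL r2<-Mul1 | r0:1,r1:2,r2:Mul1,r3:4
c3: CDB Add1=4; issue ADD r2<-Add1 | r0:1,r1:2,r2:Add1,r3:4
c4: issue SUB r0<-Add2 | r0:Add2,r1:2,r2:Add1,r3:4
c5: stall | r0:Add2,r1:2,r2:Add1,r3:4
c6: CDB Add2=3; issue ADD r0<-Add2 | r0:Add2,r1:2,r2:Add1,r3:4
c7: CDB Mul1=4; stall | r0:Add2,r1:2,r2:Add1,r3:4
c8: CDB Add2=6; issue ADD r0<-Add2 | r0:Add2,r1:2,r2:Add1,r3:4
c9: CDB Add1=6; issue SUB r3<-Add1 | r0:Add2,r1:2,r2:6,r3:Add1
c10: CDB Add2=8 | r0:8,r1:2,r2:6,r3:Add1

STATUS = VALUE 6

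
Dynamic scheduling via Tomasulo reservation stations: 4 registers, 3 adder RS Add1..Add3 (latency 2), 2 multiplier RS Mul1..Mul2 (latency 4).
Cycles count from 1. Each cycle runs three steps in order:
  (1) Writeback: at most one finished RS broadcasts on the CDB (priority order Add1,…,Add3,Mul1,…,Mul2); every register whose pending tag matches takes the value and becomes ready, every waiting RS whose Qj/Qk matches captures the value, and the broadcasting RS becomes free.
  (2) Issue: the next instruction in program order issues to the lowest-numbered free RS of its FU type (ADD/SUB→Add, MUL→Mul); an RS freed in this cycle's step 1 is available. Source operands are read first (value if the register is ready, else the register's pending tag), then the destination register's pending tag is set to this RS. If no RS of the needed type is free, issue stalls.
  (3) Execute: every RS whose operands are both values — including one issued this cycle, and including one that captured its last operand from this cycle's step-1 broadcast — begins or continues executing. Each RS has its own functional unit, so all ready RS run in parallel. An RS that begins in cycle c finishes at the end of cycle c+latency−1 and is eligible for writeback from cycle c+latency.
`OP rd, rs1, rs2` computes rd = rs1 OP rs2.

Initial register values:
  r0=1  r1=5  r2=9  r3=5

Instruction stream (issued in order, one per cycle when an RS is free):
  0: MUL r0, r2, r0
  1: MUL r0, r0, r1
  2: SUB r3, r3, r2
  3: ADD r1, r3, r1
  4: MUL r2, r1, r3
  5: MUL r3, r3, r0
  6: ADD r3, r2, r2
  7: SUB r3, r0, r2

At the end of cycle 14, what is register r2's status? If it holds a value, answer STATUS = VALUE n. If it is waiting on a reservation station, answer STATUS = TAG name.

  c1: issue MUL r0<-Mul1  regs: r0:Mul1,r1:5,r2:9,r3:5
  c2: issue MUL r0<-Mul2  regs: r0:Mul2,r1:5,r2:9,r3:5
  c3: issue SUB r3<-Add1  regs: r0:Mul2,r1:5,r2:9,r3:Add1
  c4: issue ADD r1<-Add2  regs: r0:Mul2,r1:Add2,r2:9,r3:Add1
  c5: CDB Add1=-4; stall  regs: r0:Mul2,r1:Add2,r2:9,r3:-4
  c6: CDB Mul1=9; issue MUL r2<-Mul1  regs: r0:Mul2,r1:Add2,r2:Mul1,r3:-4
  c7: CDB Add2=1; stall  regs: r0:Mul2,r1:1,r2:Mul1,r3:-4
  c8: stall  regs: r0:Mul2,r1:1,r2:Mul1,r3:-4
  c9: stall  regs: r0:Mul2,r1:1,r2:Mul1,r3:-4
  c10: CDB Mul2=45; issue MUL r3<-Mul2  regs: r0:45,r1:1,r2:Mul1,r3:Mul2
  c11: CDB Mul1=-4; issue ADD r3<-Add1  regs: r0:45,r1:1,r2:-4,r3:Add1
  c12: issue SUB r3<-Add2  regs: r0:45,r1:1,r2:-4,r3:Add2
  c13: CDB Add1=-8  regs: r0:45,r1:1,r2:-4,r3:Add2
  c14: CDB Add2=49  regs: r0:45,r1:1,r2:-4,r3:49

STATUS = VALUE -4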